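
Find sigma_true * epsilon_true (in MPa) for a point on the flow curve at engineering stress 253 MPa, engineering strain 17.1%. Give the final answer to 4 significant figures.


sigma_true = sigma_eng * (1 + epsilon_eng)
sigma_true = 253 * (1 + 0.171) = 296.263 MPa
epsilon_true = ln(1 + epsilon_eng)
epsilon_true = ln(1 + 0.171) = 0.157858
sigma_true * epsilon_true = 296.263 * 0.157858 = 46.77 MPa


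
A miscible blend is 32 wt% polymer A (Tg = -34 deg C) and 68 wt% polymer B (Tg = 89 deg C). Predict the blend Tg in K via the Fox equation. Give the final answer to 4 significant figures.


1/Tg = w1/Tg1 + w2/Tg2 (in Kelvin)
Tg1 = 239.15 K, Tg2 = 362.15 K
1/Tg = 0.32/239.15 + 0.68/362.15
Tg = 311 K


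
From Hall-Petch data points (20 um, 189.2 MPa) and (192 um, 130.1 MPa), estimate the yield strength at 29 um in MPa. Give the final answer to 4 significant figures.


sigma_y = sigma0 + k / sqrt(d)
1/sqrt(d1) = 1/sqrt(2e-05) = 223.607;  1/sqrt(d2) = 72.1688
k = (sigma1 - sigma2) / (1/sqrt(d1) - 1/sqrt(d2)) = (189.2 - 130.1) / (223.607 - 72.1688) = 0.390259 MPa*m^0.5
sigma0 = sigma1 - k/sqrt(d1) = 189.2 - 0.390259*223.607 = 101.936 MPa
sigma_y(d3) = 101.936 + 0.390259 / sqrt(2.9e-05) = 174.4 MPa


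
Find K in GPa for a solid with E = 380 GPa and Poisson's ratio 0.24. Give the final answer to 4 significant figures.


K = E / (3*(1-2*nu))
K = 380 / (3*(1-2*0.24))
K = 243.6 GPa


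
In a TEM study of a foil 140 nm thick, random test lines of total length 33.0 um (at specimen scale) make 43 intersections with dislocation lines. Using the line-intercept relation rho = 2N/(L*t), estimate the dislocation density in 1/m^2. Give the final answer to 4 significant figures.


rho = 2N / (L * t)
L = 33.0 um = 3.3e-05 m, t = 140 nm = 1.4e-07 m
rho = 2 * 43 / (3.3e-05 * 1.4e-07)
rho = 1.861e+13 1/m^2


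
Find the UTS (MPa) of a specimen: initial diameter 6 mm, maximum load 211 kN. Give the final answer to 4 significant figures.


A0 = pi*(d/2)^2 = pi*(6/2)^2 = 28.2743 mm^2
UTS = F_max / A0 = 211*1000 / 28.2743
UTS = 7463 MPa


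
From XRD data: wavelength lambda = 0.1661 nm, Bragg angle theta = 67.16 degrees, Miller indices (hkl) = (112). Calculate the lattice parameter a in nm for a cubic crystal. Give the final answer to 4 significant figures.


d = lambda / (2*sin(theta))
d = 0.1661 / (2*sin(67.16 deg))
d = 0.0901158 nm
a = d * sqrt(h^2+k^2+l^2) = 0.0901158 * sqrt(6)
a = 0.2207 nm


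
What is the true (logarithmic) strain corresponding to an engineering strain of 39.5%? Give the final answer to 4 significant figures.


epsilon_true = ln(1 + epsilon_eng)
epsilon_true = ln(1 + 0.395)
epsilon_true = 0.3329


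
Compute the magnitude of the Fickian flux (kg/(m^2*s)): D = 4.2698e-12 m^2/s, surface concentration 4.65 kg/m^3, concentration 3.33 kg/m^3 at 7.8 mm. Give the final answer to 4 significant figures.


J = -D * (dC/dx) = D * (C1 - C2) / dx
J = 4.2698e-12 * (4.65 - 3.33) / 7.8e-03
J = 7.226e-10 kg/(m^2*s)


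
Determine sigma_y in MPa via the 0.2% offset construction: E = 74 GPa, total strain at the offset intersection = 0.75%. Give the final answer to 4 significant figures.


Offset strain = 0.002
Elastic strain at yield = total_strain - offset = 7.5e-03 - 0.002 = 5.5e-03
sigma_y = E * elastic_strain = 74000 * 5.5e-03
sigma_y = 407 MPa


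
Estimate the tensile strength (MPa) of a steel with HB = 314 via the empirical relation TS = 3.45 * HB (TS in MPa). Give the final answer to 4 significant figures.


TS (MPa) = 3.45 * HB
TS = 3.45 * 314
TS = 1083 MPa


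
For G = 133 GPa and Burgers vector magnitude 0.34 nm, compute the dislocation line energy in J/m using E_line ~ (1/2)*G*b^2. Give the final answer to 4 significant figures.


E = G*b^2/2
b = 0.34 nm = 3.4e-10 m
G = 133 GPa = 1.33e+11 Pa
E = 0.5 * 1.33e+11 * (3.4e-10)^2
E = 7.687e-09 J/m


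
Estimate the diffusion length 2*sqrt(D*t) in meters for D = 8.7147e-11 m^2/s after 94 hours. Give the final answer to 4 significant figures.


t = 94 hr = 338400 s
Diffusion length = 2*sqrt(D*t)
= 2*sqrt(8.7147e-11 * 338400)
= 0.01086 m


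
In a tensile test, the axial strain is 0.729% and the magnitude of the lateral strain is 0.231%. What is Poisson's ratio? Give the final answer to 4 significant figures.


nu = -epsilon_lat / epsilon_axial
Lateral strain is contraction (negative), so using magnitudes:
nu = 0.231 / 0.729
nu = 0.3169


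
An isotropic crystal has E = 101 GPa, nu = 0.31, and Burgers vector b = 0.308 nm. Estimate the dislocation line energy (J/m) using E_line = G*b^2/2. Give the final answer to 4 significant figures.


Step 1: G = E / (2*(1+nu))
G = 101 / (2*(1+0.31)) = 38.5496 GPa = 3.85496e+10 Pa
Step 2: E_line = G*b^2/2
b = 0.308 nm = 3.08e-10 m
E_line = 0.5 * 3.85496e+10 * (3.08e-10)^2 = 1.828e-09 J/m


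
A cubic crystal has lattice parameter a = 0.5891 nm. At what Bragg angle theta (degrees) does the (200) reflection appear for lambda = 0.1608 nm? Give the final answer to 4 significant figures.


d = a / sqrt(h^2+k^2+l^2)
d = 0.5891 / sqrt(4) = 0.29455 nm
lambda = 2*d*sin(theta)  =>  sin(theta) = lambda / (2*d)
sin(theta) = 0.1608 / (2 * 0.29455) = 0.272959
theta = 15.84 deg


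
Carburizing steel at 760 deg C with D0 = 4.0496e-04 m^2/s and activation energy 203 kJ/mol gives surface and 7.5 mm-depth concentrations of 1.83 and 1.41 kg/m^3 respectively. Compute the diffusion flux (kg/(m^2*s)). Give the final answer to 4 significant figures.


Step 1: D = D0 * exp(-Qd/(R*T))
T = 760 + 273.15 = 1033.15 K
D = 4.0496e-04 * exp(-203e3 / (8.314 * 1033.15)) = 2.20618e-14 m^2/s
Step 2: J = D * (C1 - C2) / dx
J = 2.20618e-14 * (1.83 - 1.41) / 7.5e-03
J = 1.235e-12 kg/(m^2*s)


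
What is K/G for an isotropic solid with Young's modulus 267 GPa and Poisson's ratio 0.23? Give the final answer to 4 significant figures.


G = E / (2*(1+nu))
G = 267 / (2*(1+0.23)) = 108.537 GPa
K = E / (3*(1-2*nu))
K = 267 / (3*(1-2*0.23)) = 164.815 GPa
K/G = 164.815 / 108.537 = 1.519


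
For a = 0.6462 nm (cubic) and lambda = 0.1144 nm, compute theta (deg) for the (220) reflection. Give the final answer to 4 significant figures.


d = a / sqrt(h^2+k^2+l^2)
d = 0.6462 / sqrt(8) = 0.228466 nm
lambda = 2*d*sin(theta)  =>  sin(theta) = lambda / (2*d)
sin(theta) = 0.1144 / (2 * 0.228466) = 0.250365
theta = 14.5 deg


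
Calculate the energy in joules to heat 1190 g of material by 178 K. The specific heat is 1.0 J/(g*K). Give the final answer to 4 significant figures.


Q = m * cp * dT
Q = 1190 * 1.0 * 178
Q = 211800 J


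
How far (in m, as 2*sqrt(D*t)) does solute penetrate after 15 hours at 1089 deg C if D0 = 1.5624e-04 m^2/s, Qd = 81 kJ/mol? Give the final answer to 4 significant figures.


Step 1: D = D0 * exp(-Qd/(R*T))
T = 1362.15 K
D = 1.5624e-04 * exp(-81e3 / (8.314 * 1362.15)) = 1.22337e-07 m^2/s
Step 2: L = 2*sqrt(D*t)
t = 15 h = 54000 s
L = 2*sqrt(1.22337e-07 * 54000) = 0.1626 m


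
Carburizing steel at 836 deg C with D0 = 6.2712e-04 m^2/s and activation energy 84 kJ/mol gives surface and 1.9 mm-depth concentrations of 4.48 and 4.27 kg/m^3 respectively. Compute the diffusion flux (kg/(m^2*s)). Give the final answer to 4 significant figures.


Step 1: D = D0 * exp(-Qd/(R*T))
T = 836 + 273.15 = 1109.15 K
D = 6.2712e-04 * exp(-84e3 / (8.314 * 1109.15)) = 6.93884e-08 m^2/s
Step 2: J = D * (C1 - C2) / dx
J = 6.93884e-08 * (4.48 - 4.27) / 1.9e-03
J = 7.669e-06 kg/(m^2*s)


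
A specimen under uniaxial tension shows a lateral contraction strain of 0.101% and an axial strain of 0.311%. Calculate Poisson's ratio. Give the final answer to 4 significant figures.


nu = -epsilon_lat / epsilon_axial
Lateral strain is contraction (negative), so using magnitudes:
nu = 0.101 / 0.311
nu = 0.3248


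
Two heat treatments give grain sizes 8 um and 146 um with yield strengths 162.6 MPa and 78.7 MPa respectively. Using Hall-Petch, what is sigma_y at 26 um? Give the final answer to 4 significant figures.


sigma_y = sigma0 + k / sqrt(d)
1/sqrt(d1) = 1/sqrt(8e-06) = 353.553;  1/sqrt(d2) = 82.7606
k = (sigma1 - sigma2) / (1/sqrt(d1) - 1/sqrt(d2)) = (162.6 - 78.7) / (353.553 - 82.7606) = 0.309831 MPa*m^0.5
sigma0 = sigma1 - k/sqrt(d1) = 162.6 - 0.309831*353.553 = 53.0582 MPa
sigma_y(d3) = 53.0582 + 0.309831 / sqrt(2.6e-05) = 113.8 MPa


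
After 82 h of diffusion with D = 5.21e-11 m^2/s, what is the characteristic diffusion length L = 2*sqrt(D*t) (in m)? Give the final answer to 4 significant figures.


t = 82 hr = 295200 s
Diffusion length = 2*sqrt(D*t)
= 2*sqrt(5.21e-11 * 295200)
= 7.843e-03 m


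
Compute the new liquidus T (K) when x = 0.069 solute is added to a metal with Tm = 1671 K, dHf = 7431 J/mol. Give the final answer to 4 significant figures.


dT = R*Tm^2*x / dHf
dT = 8.314 * 1671^2 * 0.069 / 7431
dT = 215.558 K
T_new = 1671 - 215.558 = 1455 K


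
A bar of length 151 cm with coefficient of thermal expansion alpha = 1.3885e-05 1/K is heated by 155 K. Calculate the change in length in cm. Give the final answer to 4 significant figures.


dL = L0 * alpha * dT
dL = 151 * 1.3885e-05 * 155
dL = 0.325 cm


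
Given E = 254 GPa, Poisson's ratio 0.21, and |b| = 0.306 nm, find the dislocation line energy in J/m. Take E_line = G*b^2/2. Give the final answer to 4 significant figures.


Step 1: G = E / (2*(1+nu))
G = 254 / (2*(1+0.21)) = 104.959 GPa = 1.04959e+11 Pa
Step 2: E_line = G*b^2/2
b = 0.306 nm = 3.06e-10 m
E_line = 0.5 * 1.04959e+11 * (3.06e-10)^2 = 4.914e-09 J/m


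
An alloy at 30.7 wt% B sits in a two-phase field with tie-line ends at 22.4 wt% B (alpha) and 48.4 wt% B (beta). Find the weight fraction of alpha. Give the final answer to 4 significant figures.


f_alpha = (C_beta - C0) / (C_beta - C_alpha)
f_alpha = (48.4 - 30.7) / (48.4 - 22.4)
f_alpha = 0.6808


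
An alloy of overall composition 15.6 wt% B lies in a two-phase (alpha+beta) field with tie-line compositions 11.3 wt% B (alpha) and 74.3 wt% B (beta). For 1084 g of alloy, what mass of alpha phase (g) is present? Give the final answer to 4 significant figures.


f_alpha = (C_beta - C0) / (C_beta - C_alpha)
f_alpha = (74.3 - 15.6) / (74.3 - 11.3) = 0.931746
m_alpha = f_alpha * m_total = 0.931746 * 1084 = 1010 g


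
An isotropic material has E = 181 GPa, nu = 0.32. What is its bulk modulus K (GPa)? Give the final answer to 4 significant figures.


K = E / (3*(1-2*nu))
K = 181 / (3*(1-2*0.32))
K = 167.6 GPa


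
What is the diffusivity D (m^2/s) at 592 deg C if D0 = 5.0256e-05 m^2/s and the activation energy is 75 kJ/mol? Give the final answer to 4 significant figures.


D = D0 * exp(-Qd / (R*T))
T = 865.15 K
D = 5.0256e-05 * exp(-75e3 / (8.314 * 865.15))
D = 1.489e-09 m^2/s


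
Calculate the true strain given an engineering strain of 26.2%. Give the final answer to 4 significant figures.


epsilon_true = ln(1 + epsilon_eng)
epsilon_true = ln(1 + 0.262)
epsilon_true = 0.2327


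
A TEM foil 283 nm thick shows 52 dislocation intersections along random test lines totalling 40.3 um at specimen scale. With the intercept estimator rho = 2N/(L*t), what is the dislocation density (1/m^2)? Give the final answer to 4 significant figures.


rho = 2N / (L * t)
L = 40.3 um = 4.03e-05 m, t = 283 nm = 2.83e-07 m
rho = 2 * 52 / (4.03e-05 * 2.83e-07)
rho = 9.119e+12 1/m^2


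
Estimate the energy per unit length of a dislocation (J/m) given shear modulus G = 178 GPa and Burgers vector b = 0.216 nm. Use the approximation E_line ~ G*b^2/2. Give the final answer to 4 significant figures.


E = G*b^2/2
b = 0.216 nm = 2.16e-10 m
G = 178 GPa = 1.78e+11 Pa
E = 0.5 * 1.78e+11 * (2.16e-10)^2
E = 4.152e-09 J/m


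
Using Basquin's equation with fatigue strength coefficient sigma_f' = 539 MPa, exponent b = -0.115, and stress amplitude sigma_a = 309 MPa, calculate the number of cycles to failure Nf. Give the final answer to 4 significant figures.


sigma_a = sigma_f' * (2*Nf)^b
2*Nf = (sigma_a / sigma_f')^(1/b)
2*Nf = (309 / 539)^(1/-0.115)
2*Nf = 126.221
Nf = 63.11 cycles


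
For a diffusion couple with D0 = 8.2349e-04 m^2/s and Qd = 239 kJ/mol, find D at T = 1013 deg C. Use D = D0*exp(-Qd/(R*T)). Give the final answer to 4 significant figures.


D = D0 * exp(-Qd / (R*T))
T = 1286.15 K
D = 8.2349e-04 * exp(-239e3 / (8.314 * 1286.15))
D = 1.617e-13 m^2/s


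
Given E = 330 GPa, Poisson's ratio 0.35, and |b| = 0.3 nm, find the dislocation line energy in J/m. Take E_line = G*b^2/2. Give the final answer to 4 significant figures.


Step 1: G = E / (2*(1+nu))
G = 330 / (2*(1+0.35)) = 122.222 GPa = 1.22222e+11 Pa
Step 2: E_line = G*b^2/2
b = 0.3 nm = 3e-10 m
E_line = 0.5 * 1.22222e+11 * (3e-10)^2 = 5.5e-09 J/m


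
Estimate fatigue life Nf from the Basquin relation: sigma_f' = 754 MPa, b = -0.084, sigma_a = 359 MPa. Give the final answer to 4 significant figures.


sigma_a = sigma_f' * (2*Nf)^b
2*Nf = (sigma_a / sigma_f')^(1/b)
2*Nf = (359 / 754)^(1/-0.084)
2*Nf = 6864.83
Nf = 3432 cycles


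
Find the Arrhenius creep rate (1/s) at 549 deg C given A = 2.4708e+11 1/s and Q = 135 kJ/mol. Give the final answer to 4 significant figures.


rate = A * exp(-Q / (R*T))
T = 549 + 273.15 = 822.15 K
rate = 2.4708e+11 * exp(-135e3 / (8.314 * 822.15))
rate = 653.7 1/s


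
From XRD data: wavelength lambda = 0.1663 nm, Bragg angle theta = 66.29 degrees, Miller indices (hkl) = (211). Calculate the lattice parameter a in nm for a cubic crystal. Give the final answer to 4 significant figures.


d = lambda / (2*sin(theta))
d = 0.1663 / (2*sin(66.29 deg))
d = 0.0908155 nm
a = d * sqrt(h^2+k^2+l^2) = 0.0908155 * sqrt(6)
a = 0.2225 nm


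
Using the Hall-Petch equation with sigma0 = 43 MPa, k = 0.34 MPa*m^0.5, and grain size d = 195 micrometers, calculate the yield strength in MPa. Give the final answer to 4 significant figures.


sigma_y = sigma0 + k / sqrt(d)
d = 195 um = 1.95e-04 m
sigma_y = 43 + 0.34 / sqrt(1.95e-04)
sigma_y = 67.35 MPa


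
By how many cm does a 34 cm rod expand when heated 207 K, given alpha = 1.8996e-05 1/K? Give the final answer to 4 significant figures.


dL = L0 * alpha * dT
dL = 34 * 1.8996e-05 * 207
dL = 0.1337 cm


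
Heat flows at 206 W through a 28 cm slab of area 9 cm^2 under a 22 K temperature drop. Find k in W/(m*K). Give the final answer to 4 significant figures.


k = Q*L / (A*dT)
L = 0.28 m, A = 9e-04 m^2
k = 206 * 0.28 / (9e-04 * 22)
k = 2913 W/(m*K)


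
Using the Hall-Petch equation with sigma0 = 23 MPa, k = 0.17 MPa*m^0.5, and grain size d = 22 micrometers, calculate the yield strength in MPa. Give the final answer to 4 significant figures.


sigma_y = sigma0 + k / sqrt(d)
d = 22 um = 2.2e-05 m
sigma_y = 23 + 0.17 / sqrt(2.2e-05)
sigma_y = 59.24 MPa


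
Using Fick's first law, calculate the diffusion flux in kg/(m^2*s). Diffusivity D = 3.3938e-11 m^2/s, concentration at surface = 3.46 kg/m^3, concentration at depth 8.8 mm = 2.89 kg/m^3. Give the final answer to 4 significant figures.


J = -D * (dC/dx) = D * (C1 - C2) / dx
J = 3.3938e-11 * (3.46 - 2.89) / 8.8e-03
J = 2.198e-09 kg/(m^2*s)


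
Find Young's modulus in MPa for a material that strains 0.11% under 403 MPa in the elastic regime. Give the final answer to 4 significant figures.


E = sigma / epsilon
epsilon = 0.11% = 1.1e-03
E = 403 / 1.1e-03
E = 366400 MPa


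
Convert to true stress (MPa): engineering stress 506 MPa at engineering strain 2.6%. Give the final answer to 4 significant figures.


sigma_true = sigma_eng * (1 + epsilon_eng)
sigma_true = 506 * (1 + 0.026)
sigma_true = 519.2 MPa


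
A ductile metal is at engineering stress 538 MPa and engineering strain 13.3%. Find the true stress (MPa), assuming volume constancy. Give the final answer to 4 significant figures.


sigma_true = sigma_eng * (1 + epsilon_eng)
sigma_true = 538 * (1 + 0.133)
sigma_true = 609.6 MPa


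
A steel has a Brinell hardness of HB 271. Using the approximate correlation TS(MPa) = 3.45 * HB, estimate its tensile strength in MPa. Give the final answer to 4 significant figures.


TS (MPa) = 3.45 * HB
TS = 3.45 * 271
TS = 935 MPa


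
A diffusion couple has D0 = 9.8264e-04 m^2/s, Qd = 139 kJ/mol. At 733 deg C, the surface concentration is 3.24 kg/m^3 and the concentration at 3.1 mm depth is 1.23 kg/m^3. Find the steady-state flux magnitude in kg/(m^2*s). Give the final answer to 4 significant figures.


Step 1: D = D0 * exp(-Qd/(R*T))
T = 733 + 273.15 = 1006.15 K
D = 9.8264e-04 * exp(-139e3 / (8.314 * 1006.15)) = 5.96896e-11 m^2/s
Step 2: J = D * (C1 - C2) / dx
J = 5.96896e-11 * (3.24 - 1.23) / 3.1e-03
J = 3.87e-08 kg/(m^2*s)


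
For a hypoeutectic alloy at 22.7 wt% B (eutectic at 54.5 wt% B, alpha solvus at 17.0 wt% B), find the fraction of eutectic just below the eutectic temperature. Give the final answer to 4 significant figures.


f_primary = (C_e - C0) / (C_e - C_alpha_max)
f_primary = (54.5 - 22.7) / (54.5 - 17.0)
f_primary = 0.848
f_eutectic = 1 - 0.848 = 0.152


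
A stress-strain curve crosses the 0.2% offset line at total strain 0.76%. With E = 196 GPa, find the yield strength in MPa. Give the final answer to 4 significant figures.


Offset strain = 0.002
Elastic strain at yield = total_strain - offset = 7.6e-03 - 0.002 = 5.6e-03
sigma_y = E * elastic_strain = 196000 * 5.6e-03
sigma_y = 1098 MPa


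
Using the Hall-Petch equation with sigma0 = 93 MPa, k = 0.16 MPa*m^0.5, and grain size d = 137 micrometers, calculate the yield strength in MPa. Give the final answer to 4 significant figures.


sigma_y = sigma0 + k / sqrt(d)
d = 137 um = 1.37e-04 m
sigma_y = 93 + 0.16 / sqrt(1.37e-04)
sigma_y = 106.7 MPa


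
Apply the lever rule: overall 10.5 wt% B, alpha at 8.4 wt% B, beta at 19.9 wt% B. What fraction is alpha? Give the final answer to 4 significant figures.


f_alpha = (C_beta - C0) / (C_beta - C_alpha)
f_alpha = (19.9 - 10.5) / (19.9 - 8.4)
f_alpha = 0.8174


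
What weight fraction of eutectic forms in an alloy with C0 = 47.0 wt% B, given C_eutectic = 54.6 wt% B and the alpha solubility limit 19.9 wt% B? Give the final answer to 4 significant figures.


f_primary = (C_e - C0) / (C_e - C_alpha_max)
f_primary = (54.6 - 47.0) / (54.6 - 19.9)
f_primary = 0.21902
f_eutectic = 1 - 0.21902 = 0.781


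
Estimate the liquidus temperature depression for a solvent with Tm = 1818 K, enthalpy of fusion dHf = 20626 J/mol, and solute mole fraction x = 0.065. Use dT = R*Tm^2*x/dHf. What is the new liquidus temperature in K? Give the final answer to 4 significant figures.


dT = R*Tm^2*x / dHf
dT = 8.314 * 1818^2 * 0.065 / 20626
dT = 86.5957 K
T_new = 1818 - 86.5957 = 1731 K


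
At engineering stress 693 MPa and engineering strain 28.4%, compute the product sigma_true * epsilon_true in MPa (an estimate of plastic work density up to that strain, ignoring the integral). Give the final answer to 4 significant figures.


sigma_true = sigma_eng * (1 + epsilon_eng)
sigma_true = 693 * (1 + 0.284) = 889.812 MPa
epsilon_true = ln(1 + epsilon_eng)
epsilon_true = ln(1 + 0.284) = 0.24998
sigma_true * epsilon_true = 889.812 * 0.24998 = 222.4 MPa


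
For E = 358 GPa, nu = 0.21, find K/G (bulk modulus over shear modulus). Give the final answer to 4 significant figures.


G = E / (2*(1+nu))
G = 358 / (2*(1+0.21)) = 147.934 GPa
K = E / (3*(1-2*nu))
K = 358 / (3*(1-2*0.21)) = 205.747 GPa
K/G = 205.747 / 147.934 = 1.391


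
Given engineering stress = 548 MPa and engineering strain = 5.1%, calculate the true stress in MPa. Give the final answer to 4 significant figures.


sigma_true = sigma_eng * (1 + epsilon_eng)
sigma_true = 548 * (1 + 0.051)
sigma_true = 575.9 MPa


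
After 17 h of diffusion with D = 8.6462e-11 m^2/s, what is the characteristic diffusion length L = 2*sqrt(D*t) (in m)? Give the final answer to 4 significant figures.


t = 17 hr = 61200 s
Diffusion length = 2*sqrt(D*t)
= 2*sqrt(8.6462e-11 * 61200)
= 4.601e-03 m


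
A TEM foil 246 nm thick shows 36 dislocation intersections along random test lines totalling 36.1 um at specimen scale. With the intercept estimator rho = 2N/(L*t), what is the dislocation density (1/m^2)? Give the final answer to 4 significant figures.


rho = 2N / (L * t)
L = 36.1 um = 3.61e-05 m, t = 246 nm = 2.46e-07 m
rho = 2 * 36 / (3.61e-05 * 2.46e-07)
rho = 8.108e+12 1/m^2


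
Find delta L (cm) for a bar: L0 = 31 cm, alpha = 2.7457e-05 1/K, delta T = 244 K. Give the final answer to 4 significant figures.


dL = L0 * alpha * dT
dL = 31 * 2.7457e-05 * 244
dL = 0.2077 cm


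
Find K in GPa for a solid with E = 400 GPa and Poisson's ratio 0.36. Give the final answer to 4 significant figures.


K = E / (3*(1-2*nu))
K = 400 / (3*(1-2*0.36))
K = 476.2 GPa


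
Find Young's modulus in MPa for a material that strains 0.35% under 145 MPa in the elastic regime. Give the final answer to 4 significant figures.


E = sigma / epsilon
epsilon = 0.35% = 3.5e-03
E = 145 / 3.5e-03
E = 41430 MPa


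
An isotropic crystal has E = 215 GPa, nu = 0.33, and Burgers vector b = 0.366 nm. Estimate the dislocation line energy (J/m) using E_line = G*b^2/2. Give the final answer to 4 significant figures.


Step 1: G = E / (2*(1+nu))
G = 215 / (2*(1+0.33)) = 80.8271 GPa = 8.08271e+10 Pa
Step 2: E_line = G*b^2/2
b = 0.366 nm = 3.66e-10 m
E_line = 0.5 * 8.08271e+10 * (3.66e-10)^2 = 5.414e-09 J/m


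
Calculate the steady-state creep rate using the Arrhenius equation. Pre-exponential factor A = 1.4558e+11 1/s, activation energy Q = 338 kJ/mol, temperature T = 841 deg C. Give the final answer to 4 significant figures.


rate = A * exp(-Q / (R*T))
T = 841 + 273.15 = 1114.15 K
rate = 1.4558e+11 * exp(-338e3 / (8.314 * 1114.15))
rate = 2.071e-05 1/s


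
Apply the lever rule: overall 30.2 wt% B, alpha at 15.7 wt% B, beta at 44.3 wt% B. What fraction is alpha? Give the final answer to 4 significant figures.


f_alpha = (C_beta - C0) / (C_beta - C_alpha)
f_alpha = (44.3 - 30.2) / (44.3 - 15.7)
f_alpha = 0.493


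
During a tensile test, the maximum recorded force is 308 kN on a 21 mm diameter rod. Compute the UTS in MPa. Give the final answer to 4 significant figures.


A0 = pi*(d/2)^2 = pi*(21/2)^2 = 346.361 mm^2
UTS = F_max / A0 = 308*1000 / 346.361
UTS = 889.2 MPa


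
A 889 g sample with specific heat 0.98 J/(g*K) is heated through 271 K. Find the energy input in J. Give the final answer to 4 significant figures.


Q = m * cp * dT
Q = 889 * 0.98 * 271
Q = 236100 J


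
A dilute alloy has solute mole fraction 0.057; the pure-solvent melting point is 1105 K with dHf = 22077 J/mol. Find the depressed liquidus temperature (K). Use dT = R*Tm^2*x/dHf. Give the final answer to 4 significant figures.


dT = R*Tm^2*x / dHf
dT = 8.314 * 1105^2 * 0.057 / 22077
dT = 26.2101 K
T_new = 1105 - 26.2101 = 1079 K


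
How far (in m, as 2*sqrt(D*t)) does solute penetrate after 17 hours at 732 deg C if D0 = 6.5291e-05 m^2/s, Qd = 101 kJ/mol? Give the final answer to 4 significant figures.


Step 1: D = D0 * exp(-Qd/(R*T))
T = 1005.15 K
D = 6.5291e-05 * exp(-101e3 / (8.314 * 1005.15)) = 3.68125e-10 m^2/s
Step 2: L = 2*sqrt(D*t)
t = 17 h = 61200 s
L = 2*sqrt(3.68125e-10 * 61200) = 9.493e-03 m


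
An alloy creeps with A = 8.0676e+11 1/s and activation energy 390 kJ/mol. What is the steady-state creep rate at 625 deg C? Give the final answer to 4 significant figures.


rate = A * exp(-Q / (R*T))
T = 625 + 273.15 = 898.15 K
rate = 8.0676e+11 * exp(-390e3 / (8.314 * 898.15))
rate = 1.676e-11 1/s


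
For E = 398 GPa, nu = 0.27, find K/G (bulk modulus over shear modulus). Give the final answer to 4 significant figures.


G = E / (2*(1+nu))
G = 398 / (2*(1+0.27)) = 156.693 GPa
K = E / (3*(1-2*nu))
K = 398 / (3*(1-2*0.27)) = 288.406 GPa
K/G = 288.406 / 156.693 = 1.841


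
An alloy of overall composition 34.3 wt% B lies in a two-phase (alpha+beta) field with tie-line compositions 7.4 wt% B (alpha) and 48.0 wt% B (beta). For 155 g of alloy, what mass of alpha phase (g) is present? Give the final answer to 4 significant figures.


f_alpha = (C_beta - C0) / (C_beta - C_alpha)
f_alpha = (48.0 - 34.3) / (48.0 - 7.4) = 0.337438
m_alpha = f_alpha * m_total = 0.337438 * 155 = 52.3 g


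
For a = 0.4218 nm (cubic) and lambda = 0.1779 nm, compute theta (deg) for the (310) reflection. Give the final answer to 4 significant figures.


d = a / sqrt(h^2+k^2+l^2)
d = 0.4218 / sqrt(10) = 0.133385 nm
lambda = 2*d*sin(theta)  =>  sin(theta) = lambda / (2*d)
sin(theta) = 0.1779 / (2 * 0.133385) = 0.666867
theta = 41.83 deg


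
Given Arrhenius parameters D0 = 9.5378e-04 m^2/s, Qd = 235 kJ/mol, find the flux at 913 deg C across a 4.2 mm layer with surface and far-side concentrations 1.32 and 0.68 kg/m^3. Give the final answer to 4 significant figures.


Step 1: D = D0 * exp(-Qd/(R*T))
T = 913 + 273.15 = 1186.15 K
D = 9.5378e-04 * exp(-235e3 / (8.314 * 1186.15)) = 4.26923e-14 m^2/s
Step 2: J = D * (C1 - C2) / dx
J = 4.26923e-14 * (1.32 - 0.68) / 4.2e-03
J = 6.505e-12 kg/(m^2*s)


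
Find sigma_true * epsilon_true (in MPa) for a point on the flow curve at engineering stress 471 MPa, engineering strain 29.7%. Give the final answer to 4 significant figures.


sigma_true = sigma_eng * (1 + epsilon_eng)
sigma_true = 471 * (1 + 0.297) = 610.887 MPa
epsilon_true = ln(1 + epsilon_eng)
epsilon_true = ln(1 + 0.297) = 0.260054
sigma_true * epsilon_true = 610.887 * 0.260054 = 158.9 MPa


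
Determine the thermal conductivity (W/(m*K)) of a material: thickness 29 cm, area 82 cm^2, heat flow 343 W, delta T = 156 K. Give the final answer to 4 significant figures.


k = Q*L / (A*dT)
L = 0.29 m, A = 8.2e-03 m^2
k = 343 * 0.29 / (8.2e-03 * 156)
k = 77.76 W/(m*K)


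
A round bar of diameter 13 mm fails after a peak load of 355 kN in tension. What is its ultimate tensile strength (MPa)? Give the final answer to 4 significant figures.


A0 = pi*(d/2)^2 = pi*(13/2)^2 = 132.732 mm^2
UTS = F_max / A0 = 355*1000 / 132.732
UTS = 2675 MPa


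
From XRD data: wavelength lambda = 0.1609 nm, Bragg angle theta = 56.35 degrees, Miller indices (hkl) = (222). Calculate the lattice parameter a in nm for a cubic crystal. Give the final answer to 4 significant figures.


d = lambda / (2*sin(theta))
d = 0.1609 / (2*sin(56.35 deg))
d = 0.0966438 nm
a = d * sqrt(h^2+k^2+l^2) = 0.0966438 * sqrt(12)
a = 0.3348 nm


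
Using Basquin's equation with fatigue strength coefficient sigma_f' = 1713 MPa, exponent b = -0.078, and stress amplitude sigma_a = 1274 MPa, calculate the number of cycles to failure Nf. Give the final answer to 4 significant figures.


sigma_a = sigma_f' * (2*Nf)^b
2*Nf = (sigma_a / sigma_f')^(1/b)
2*Nf = (1274 / 1713)^(1/-0.078)
2*Nf = 44.5208
Nf = 22.26 cycles


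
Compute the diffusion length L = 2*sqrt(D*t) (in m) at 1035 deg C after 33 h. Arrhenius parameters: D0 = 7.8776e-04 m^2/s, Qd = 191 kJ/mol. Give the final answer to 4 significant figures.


Step 1: D = D0 * exp(-Qd/(R*T))
T = 1308.15 K
D = 7.8776e-04 * exp(-191e3 / (8.314 * 1308.15)) = 1.85976e-11 m^2/s
Step 2: L = 2*sqrt(D*t)
t = 33 h = 118800 s
L = 2*sqrt(1.85976e-11 * 118800) = 2.973e-03 m


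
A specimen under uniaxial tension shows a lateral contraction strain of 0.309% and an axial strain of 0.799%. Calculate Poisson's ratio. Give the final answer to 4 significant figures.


nu = -epsilon_lat / epsilon_axial
Lateral strain is contraction (negative), so using magnitudes:
nu = 0.309 / 0.799
nu = 0.3867


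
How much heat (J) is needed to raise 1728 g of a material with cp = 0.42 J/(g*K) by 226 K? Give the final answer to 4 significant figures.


Q = m * cp * dT
Q = 1728 * 0.42 * 226
Q = 164000 J


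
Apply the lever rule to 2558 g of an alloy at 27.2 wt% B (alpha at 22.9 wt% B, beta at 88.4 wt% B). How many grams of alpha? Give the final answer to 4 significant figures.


f_alpha = (C_beta - C0) / (C_beta - C_alpha)
f_alpha = (88.4 - 27.2) / (88.4 - 22.9) = 0.934351
m_alpha = f_alpha * m_total = 0.934351 * 2558 = 2390 g


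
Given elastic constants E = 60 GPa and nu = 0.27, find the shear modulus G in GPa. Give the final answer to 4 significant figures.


G = E / (2*(1+nu))
G = 60 / (2*(1+0.27))
G = 23.62 GPa


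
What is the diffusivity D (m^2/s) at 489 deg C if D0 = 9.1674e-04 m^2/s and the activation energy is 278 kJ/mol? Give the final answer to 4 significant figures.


D = D0 * exp(-Qd / (R*T))
T = 762.15 K
D = 9.1674e-04 * exp(-278e3 / (8.314 * 762.15))
D = 8.102e-23 m^2/s


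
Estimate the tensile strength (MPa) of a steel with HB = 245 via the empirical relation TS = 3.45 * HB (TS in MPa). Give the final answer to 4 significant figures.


TS (MPa) = 3.45 * HB
TS = 3.45 * 245
TS = 845.3 MPa


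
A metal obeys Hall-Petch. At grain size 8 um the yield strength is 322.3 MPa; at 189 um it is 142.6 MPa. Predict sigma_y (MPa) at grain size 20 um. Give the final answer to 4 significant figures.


sigma_y = sigma0 + k / sqrt(d)
1/sqrt(d1) = 1/sqrt(8e-06) = 353.553;  1/sqrt(d2) = 72.7393
k = (sigma1 - sigma2) / (1/sqrt(d1) - 1/sqrt(d2)) = (322.3 - 142.6) / (353.553 - 72.7393) = 0.639925 MPa*m^0.5
sigma0 = sigma1 - k/sqrt(d1) = 322.3 - 0.639925*353.553 = 96.0523 MPa
sigma_y(d3) = 96.0523 + 0.639925 / sqrt(2e-05) = 239.1 MPa


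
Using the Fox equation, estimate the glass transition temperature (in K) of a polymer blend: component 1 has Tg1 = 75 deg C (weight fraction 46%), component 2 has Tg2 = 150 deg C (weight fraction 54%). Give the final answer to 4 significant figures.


1/Tg = w1/Tg1 + w2/Tg2 (in Kelvin)
Tg1 = 348.15 K, Tg2 = 423.15 K
1/Tg = 0.46/348.15 + 0.54/423.15
Tg = 385 K


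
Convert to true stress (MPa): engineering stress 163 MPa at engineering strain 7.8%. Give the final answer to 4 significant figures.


sigma_true = sigma_eng * (1 + epsilon_eng)
sigma_true = 163 * (1 + 0.078)
sigma_true = 175.7 MPa


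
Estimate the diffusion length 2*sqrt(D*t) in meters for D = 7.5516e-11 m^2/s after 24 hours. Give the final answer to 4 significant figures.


t = 24 hr = 86400 s
Diffusion length = 2*sqrt(D*t)
= 2*sqrt(7.5516e-11 * 86400)
= 5.109e-03 m


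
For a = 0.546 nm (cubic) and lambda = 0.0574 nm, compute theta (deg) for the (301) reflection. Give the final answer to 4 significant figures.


d = a / sqrt(h^2+k^2+l^2)
d = 0.546 / sqrt(10) = 0.17266 nm
lambda = 2*d*sin(theta)  =>  sin(theta) = lambda / (2*d)
sin(theta) = 0.0574 / (2 * 0.17266) = 0.166222
theta = 9.568 deg


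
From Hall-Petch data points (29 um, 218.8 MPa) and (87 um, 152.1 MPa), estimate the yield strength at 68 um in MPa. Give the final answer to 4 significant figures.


sigma_y = sigma0 + k / sqrt(d)
1/sqrt(d1) = 1/sqrt(2.9e-05) = 185.695;  1/sqrt(d2) = 107.211
k = (sigma1 - sigma2) / (1/sqrt(d1) - 1/sqrt(d2)) = (218.8 - 152.1) / (185.695 - 107.211) = 0.849854 MPa*m^0.5
sigma0 = sigma1 - k/sqrt(d1) = 218.8 - 0.849854*185.695 = 60.9861 MPa
sigma_y(d3) = 60.9861 + 0.849854 / sqrt(6.8e-05) = 164 MPa


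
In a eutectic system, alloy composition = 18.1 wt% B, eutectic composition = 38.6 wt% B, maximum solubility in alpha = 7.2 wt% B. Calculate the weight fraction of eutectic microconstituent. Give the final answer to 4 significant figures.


f_primary = (C_e - C0) / (C_e - C_alpha_max)
f_primary = (38.6 - 18.1) / (38.6 - 7.2)
f_primary = 0.652866
f_eutectic = 1 - 0.652866 = 0.3471


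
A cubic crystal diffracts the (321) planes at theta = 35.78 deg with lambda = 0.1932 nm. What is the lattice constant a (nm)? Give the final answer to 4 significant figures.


d = lambda / (2*sin(theta))
d = 0.1932 / (2*sin(35.78 deg))
d = 0.16522 nm
a = d * sqrt(h^2+k^2+l^2) = 0.16522 * sqrt(14)
a = 0.6182 nm


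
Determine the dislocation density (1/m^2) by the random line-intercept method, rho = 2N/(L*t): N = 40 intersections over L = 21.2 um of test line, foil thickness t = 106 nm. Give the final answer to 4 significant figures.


rho = 2N / (L * t)
L = 21.2 um = 2.12e-05 m, t = 106 nm = 1.06e-07 m
rho = 2 * 40 / (2.12e-05 * 1.06e-07)
rho = 3.56e+13 1/m^2


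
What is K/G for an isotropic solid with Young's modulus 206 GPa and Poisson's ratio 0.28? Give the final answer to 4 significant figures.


G = E / (2*(1+nu))
G = 206 / (2*(1+0.28)) = 80.4688 GPa
K = E / (3*(1-2*nu))
K = 206 / (3*(1-2*0.28)) = 156.061 GPa
K/G = 156.061 / 80.4688 = 1.939


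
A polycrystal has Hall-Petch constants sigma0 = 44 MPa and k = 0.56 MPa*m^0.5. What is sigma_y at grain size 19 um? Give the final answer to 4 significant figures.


sigma_y = sigma0 + k / sqrt(d)
d = 19 um = 1.9e-05 m
sigma_y = 44 + 0.56 / sqrt(1.9e-05)
sigma_y = 172.5 MPa


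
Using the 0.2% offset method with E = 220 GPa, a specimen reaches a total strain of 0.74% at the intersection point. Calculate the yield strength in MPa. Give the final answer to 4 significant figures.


Offset strain = 0.002
Elastic strain at yield = total_strain - offset = 7.4e-03 - 0.002 = 5.4e-03
sigma_y = E * elastic_strain = 220000 * 5.4e-03
sigma_y = 1188 MPa


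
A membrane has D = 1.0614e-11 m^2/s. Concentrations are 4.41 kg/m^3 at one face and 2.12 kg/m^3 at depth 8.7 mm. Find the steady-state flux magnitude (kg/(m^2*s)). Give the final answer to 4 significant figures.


J = -D * (dC/dx) = D * (C1 - C2) / dx
J = 1.0614e-11 * (4.41 - 2.12) / 8.7e-03
J = 2.794e-09 kg/(m^2*s)


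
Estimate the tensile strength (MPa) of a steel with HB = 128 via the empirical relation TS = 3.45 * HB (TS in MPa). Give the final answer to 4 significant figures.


TS (MPa) = 3.45 * HB
TS = 3.45 * 128
TS = 441.6 MPa


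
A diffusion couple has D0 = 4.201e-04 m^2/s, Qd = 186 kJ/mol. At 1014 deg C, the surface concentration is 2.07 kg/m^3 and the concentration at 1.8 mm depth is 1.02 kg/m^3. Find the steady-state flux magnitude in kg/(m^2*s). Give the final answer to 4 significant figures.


Step 1: D = D0 * exp(-Qd/(R*T))
T = 1014 + 273.15 = 1287.15 K
D = 4.201e-04 * exp(-186e3 / (8.314 * 1287.15)) = 1.18822e-11 m^2/s
Step 2: J = D * (C1 - C2) / dx
J = 1.18822e-11 * (2.07 - 1.02) / 1.8e-03
J = 6.931e-09 kg/(m^2*s)


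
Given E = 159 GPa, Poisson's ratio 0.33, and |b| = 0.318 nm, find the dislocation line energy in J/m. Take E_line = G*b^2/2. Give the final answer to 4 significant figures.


Step 1: G = E / (2*(1+nu))
G = 159 / (2*(1+0.33)) = 59.7744 GPa = 5.97744e+10 Pa
Step 2: E_line = G*b^2/2
b = 0.318 nm = 3.18e-10 m
E_line = 0.5 * 5.97744e+10 * (3.18e-10)^2 = 3.022e-09 J/m


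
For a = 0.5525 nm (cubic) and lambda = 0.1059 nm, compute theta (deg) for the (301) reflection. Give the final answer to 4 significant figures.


d = a / sqrt(h^2+k^2+l^2)
d = 0.5525 / sqrt(10) = 0.174716 nm
lambda = 2*d*sin(theta)  =>  sin(theta) = lambda / (2*d)
sin(theta) = 0.1059 / (2 * 0.174716) = 0.303064
theta = 17.64 deg


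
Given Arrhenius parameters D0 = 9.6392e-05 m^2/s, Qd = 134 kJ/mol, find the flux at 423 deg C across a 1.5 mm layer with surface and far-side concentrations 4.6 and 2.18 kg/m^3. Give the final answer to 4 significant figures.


Step 1: D = D0 * exp(-Qd/(R*T))
T = 423 + 273.15 = 696.15 K
D = 9.6392e-05 * exp(-134e3 / (8.314 * 696.15)) = 8.49524e-15 m^2/s
Step 2: J = D * (C1 - C2) / dx
J = 8.49524e-15 * (4.6 - 2.18) / 1.5e-03
J = 1.371e-11 kg/(m^2*s)


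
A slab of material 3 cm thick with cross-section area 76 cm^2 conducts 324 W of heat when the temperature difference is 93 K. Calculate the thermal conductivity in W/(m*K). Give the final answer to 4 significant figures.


k = Q*L / (A*dT)
L = 0.03 m, A = 7.6e-03 m^2
k = 324 * 0.03 / (7.6e-03 * 93)
k = 13.75 W/(m*K)


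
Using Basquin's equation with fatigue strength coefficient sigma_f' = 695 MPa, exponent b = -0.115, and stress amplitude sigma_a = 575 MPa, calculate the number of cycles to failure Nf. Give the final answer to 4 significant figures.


sigma_a = sigma_f' * (2*Nf)^b
2*Nf = (sigma_a / sigma_f')^(1/b)
2*Nf = (575 / 695)^(1/-0.115)
2*Nf = 5.19756
Nf = 2.599 cycles


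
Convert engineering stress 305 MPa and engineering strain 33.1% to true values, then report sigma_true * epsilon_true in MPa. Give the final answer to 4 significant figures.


sigma_true = sigma_eng * (1 + epsilon_eng)
sigma_true = 305 * (1 + 0.331) = 405.955 MPa
epsilon_true = ln(1 + epsilon_eng)
epsilon_true = ln(1 + 0.331) = 0.285931
sigma_true * epsilon_true = 405.955 * 0.285931 = 116.1 MPa


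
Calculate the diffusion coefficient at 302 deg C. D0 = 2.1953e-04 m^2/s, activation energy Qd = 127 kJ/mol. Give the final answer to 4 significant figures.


D = D0 * exp(-Qd / (R*T))
T = 575.15 K
D = 2.1953e-04 * exp(-127e3 / (8.314 * 575.15))
D = 6.413e-16 m^2/s


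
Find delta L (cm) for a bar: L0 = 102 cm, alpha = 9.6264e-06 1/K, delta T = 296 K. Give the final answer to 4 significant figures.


dL = L0 * alpha * dT
dL = 102 * 9.6264e-06 * 296
dL = 0.2906 cm


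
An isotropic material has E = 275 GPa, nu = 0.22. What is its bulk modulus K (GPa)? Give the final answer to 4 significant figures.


K = E / (3*(1-2*nu))
K = 275 / (3*(1-2*0.22))
K = 163.7 GPa


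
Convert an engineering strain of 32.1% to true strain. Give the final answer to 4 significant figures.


epsilon_true = ln(1 + epsilon_eng)
epsilon_true = ln(1 + 0.321)
epsilon_true = 0.2784


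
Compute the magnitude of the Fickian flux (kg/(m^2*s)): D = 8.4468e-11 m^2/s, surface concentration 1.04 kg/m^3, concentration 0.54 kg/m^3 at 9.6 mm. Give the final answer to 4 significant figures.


J = -D * (dC/dx) = D * (C1 - C2) / dx
J = 8.4468e-11 * (1.04 - 0.54) / 9.6e-03
J = 4.399e-09 kg/(m^2*s)


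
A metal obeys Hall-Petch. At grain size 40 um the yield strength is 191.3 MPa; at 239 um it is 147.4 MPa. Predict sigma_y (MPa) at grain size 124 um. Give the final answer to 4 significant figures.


sigma_y = sigma0 + k / sqrt(d)
1/sqrt(d1) = 1/sqrt(4e-05) = 158.114;  1/sqrt(d2) = 64.6846
k = (sigma1 - sigma2) / (1/sqrt(d1) - 1/sqrt(d2)) = (191.3 - 147.4) / (158.114 - 64.6846) = 0.469874 MPa*m^0.5
sigma0 = sigma1 - k/sqrt(d1) = 191.3 - 0.469874*158.114 = 117.006 MPa
sigma_y(d3) = 117.006 + 0.469874 / sqrt(1.24e-04) = 159.2 MPa


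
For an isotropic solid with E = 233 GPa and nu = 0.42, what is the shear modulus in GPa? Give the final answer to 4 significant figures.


G = E / (2*(1+nu))
G = 233 / (2*(1+0.42))
G = 82.04 GPa


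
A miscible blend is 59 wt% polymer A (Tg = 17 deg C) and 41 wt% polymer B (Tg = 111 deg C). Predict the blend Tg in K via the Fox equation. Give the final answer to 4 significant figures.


1/Tg = w1/Tg1 + w2/Tg2 (in Kelvin)
Tg1 = 290.15 K, Tg2 = 384.15 K
1/Tg = 0.59/290.15 + 0.41/384.15
Tg = 322.5 K


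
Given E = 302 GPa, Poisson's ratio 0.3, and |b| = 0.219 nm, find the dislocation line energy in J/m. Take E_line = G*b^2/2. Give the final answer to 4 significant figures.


Step 1: G = E / (2*(1+nu))
G = 302 / (2*(1+0.3)) = 116.154 GPa = 1.16154e+11 Pa
Step 2: E_line = G*b^2/2
b = 0.219 nm = 2.19e-10 m
E_line = 0.5 * 1.16154e+11 * (2.19e-10)^2 = 2.785e-09 J/m


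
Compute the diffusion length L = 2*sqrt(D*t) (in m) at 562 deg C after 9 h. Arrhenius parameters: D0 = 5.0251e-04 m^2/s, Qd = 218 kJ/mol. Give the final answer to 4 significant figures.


Step 1: D = D0 * exp(-Qd/(R*T))
T = 835.15 K
D = 5.0251e-04 * exp(-218e3 / (8.314 * 835.15)) = 1.16358e-17 m^2/s
Step 2: L = 2*sqrt(D*t)
t = 9 h = 32400 s
L = 2*sqrt(1.16358e-17 * 32400) = 1.228e-06 m


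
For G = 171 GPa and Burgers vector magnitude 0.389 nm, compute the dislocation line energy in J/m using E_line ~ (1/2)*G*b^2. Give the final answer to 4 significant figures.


E = G*b^2/2
b = 0.389 nm = 3.89e-10 m
G = 171 GPa = 1.71e+11 Pa
E = 0.5 * 1.71e+11 * (3.89e-10)^2
E = 1.294e-08 J/m


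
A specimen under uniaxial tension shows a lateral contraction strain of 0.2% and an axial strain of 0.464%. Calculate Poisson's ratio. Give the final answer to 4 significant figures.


nu = -epsilon_lat / epsilon_axial
Lateral strain is contraction (negative), so using magnitudes:
nu = 0.2 / 0.464
nu = 0.431


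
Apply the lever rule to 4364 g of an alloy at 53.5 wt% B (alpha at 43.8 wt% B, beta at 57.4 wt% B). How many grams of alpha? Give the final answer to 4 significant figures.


f_alpha = (C_beta - C0) / (C_beta - C_alpha)
f_alpha = (57.4 - 53.5) / (57.4 - 43.8) = 0.286765
m_alpha = f_alpha * m_total = 0.286765 * 4364 = 1251 g
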